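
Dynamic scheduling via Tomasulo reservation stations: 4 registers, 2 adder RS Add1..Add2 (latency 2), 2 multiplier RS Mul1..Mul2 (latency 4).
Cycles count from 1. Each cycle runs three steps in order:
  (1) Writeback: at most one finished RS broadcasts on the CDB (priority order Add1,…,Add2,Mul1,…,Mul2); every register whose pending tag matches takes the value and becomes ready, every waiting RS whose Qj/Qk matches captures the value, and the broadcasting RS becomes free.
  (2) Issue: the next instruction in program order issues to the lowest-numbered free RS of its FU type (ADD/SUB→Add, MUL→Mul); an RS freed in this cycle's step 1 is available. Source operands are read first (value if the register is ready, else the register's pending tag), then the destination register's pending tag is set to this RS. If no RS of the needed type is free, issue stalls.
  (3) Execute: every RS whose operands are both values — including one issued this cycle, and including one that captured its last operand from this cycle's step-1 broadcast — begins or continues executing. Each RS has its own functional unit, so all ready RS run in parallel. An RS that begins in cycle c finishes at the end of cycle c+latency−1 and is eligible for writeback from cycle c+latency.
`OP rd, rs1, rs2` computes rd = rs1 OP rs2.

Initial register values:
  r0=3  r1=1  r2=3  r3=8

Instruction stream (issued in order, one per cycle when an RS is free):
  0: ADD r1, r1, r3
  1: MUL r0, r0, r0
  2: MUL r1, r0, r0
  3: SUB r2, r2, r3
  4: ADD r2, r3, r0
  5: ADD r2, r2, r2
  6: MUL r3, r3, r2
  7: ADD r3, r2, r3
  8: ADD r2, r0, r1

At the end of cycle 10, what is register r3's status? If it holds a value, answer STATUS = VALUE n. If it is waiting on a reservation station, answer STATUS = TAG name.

STATUS = TAG Add2

cycle 1: issue ADD r1<-Add1 // r0:3,r1:Add1,r2:3,r3:8
cycle 2: issue MUL r0<-Mul1 // r0:Mul1,r1:Add1,r2:3,r3:8
cycle 3: CDB Add1=9; issue MUL r1<-Mul2 // r0:Mul1,r1:Mul2,r2:3,r3:8
cycle 4: issue SUB r2<-Add1 // r0:Mul1,r1:Mul2,r2:Add1,r3:8
cycle 5: issue ADD r2<-Add2 // r0:Mul1,r1:Mul2,r2:Add2,r3:8
cycle 6: CDB Add1=-5; issue ADD r2<-Add1 // r0:Mul1,r1:Mul2,r2:Add1,r3:8
cycle 7: CDB Mul1=9; issue MUL r3<-Mul1 // r0:9,r1:Mul2,r2:Add1,r3:Mul1
cycle 8: stall // r0:9,r1:Mul2,r2:Add1,r3:Mul1
cycle 9: CDB Add2=17; issue ADD r3<-Add2 // r0:9,r1:Mul2,r2:Add1,r3:Add2
cycle 10: stall // r0:9,r1:Mul2,r2:Add1,r3:Add2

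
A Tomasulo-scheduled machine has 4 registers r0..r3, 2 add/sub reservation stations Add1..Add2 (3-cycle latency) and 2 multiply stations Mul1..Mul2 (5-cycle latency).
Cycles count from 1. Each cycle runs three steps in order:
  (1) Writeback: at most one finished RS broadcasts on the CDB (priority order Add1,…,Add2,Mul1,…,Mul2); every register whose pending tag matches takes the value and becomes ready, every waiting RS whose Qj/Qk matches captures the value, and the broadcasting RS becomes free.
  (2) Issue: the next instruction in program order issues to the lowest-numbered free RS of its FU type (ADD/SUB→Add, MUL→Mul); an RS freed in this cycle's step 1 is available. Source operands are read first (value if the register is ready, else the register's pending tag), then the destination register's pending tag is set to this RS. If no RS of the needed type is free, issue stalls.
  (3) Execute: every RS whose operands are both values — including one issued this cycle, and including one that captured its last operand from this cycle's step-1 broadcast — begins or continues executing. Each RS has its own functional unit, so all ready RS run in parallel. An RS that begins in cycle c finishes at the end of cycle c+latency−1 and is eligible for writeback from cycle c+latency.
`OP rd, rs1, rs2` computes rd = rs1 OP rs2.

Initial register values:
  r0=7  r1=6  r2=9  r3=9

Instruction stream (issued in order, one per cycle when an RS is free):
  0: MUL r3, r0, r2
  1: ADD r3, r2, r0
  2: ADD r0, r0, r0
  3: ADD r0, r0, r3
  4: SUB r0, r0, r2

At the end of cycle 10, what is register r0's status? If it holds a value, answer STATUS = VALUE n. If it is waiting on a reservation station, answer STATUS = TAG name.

  c1: issue MUL r3<-Mul1  regs: r0:7,r1:6,r2:9,r3:Mul1
  c2: issue ADD r3<-Add1  regs: r0:7,r1:6,r2:9,r3:Add1
  c3: issue ADD r0<-Add2  regs: r0:Add2,r1:6,r2:9,r3:Add1
  c4: stall  regs: r0:Add2,r1:6,r2:9,r3:Add1
  c5: CDB Add1=16; issue ADD r0<-Add1  regs: r0:Add1,r1:6,r2:9,r3:16
  c6: CDB Add2=14; issue SUB r0<-Add2  regs: r0:Add2,r1:6,r2:9,r3:16
  c7: CDB Mul1=63  regs: r0:Add2,r1:6,r2:9,r3:16
  c8: -  regs: r0:Add2,r1:6,r2:9,r3:16
  c9: CDB Add1=30  regs: r0:Add2,r1:6,r2:9,r3:16
  c10: -  regs: r0:Add2,r1:6,r2:9,r3:16

STATUS = TAG Add2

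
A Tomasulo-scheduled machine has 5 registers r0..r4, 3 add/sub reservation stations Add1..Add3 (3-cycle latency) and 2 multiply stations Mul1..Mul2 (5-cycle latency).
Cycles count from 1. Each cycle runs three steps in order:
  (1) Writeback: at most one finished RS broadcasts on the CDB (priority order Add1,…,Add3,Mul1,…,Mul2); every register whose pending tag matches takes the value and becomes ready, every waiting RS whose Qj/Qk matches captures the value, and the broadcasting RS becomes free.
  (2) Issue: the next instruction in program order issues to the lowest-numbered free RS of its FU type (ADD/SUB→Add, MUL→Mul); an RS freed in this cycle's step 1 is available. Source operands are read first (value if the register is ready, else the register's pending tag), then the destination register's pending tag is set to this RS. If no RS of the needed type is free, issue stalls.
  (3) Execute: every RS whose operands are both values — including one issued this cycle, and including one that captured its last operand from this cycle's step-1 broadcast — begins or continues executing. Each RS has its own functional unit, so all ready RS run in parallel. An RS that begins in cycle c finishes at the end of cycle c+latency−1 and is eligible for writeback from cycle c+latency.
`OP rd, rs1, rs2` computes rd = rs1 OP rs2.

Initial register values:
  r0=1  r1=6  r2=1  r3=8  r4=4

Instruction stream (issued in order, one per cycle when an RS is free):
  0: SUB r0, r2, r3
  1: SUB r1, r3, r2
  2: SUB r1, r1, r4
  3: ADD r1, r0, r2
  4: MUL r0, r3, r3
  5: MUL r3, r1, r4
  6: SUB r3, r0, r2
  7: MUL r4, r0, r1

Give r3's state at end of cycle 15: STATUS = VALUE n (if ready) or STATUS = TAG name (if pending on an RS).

  c1: issue SUB r0<-Add1  regs: r0:Add1,r1:6,r2:1,r3:8,r4:4
  c2: issue SUB r1<-Add2  regs: r0:Add1,r1:Add2,r2:1,r3:8,r4:4
  c3: issue SUB r1<-Add3  regs: r0:Add1,r1:Add3,r2:1,r3:8,r4:4
  c4: CDB Add1=-7; issue ADD r1<-Add1  regs: r0:-7,r1:Add1,r2:1,r3:8,r4:4
  c5: CDB Add2=7; issue MUL r0<-Mul1  regs: r0:Mul1,r1:Add1,r2:1,r3:8,r4:4
  c6: issue MUL r3<-Mul2  regs: r0:Mul1,r1:Add1,r2:1,r3:Mul2,r4:4
  c7: CDB Add1=-6; issue SUB r3<-Add1  regs: r0:Mul1,r1:-6,r2:1,r3:Add1,r4:4
  c8: CDB Add3=3; stall  regs: r0:Mul1,r1:-6,r2:1,r3:Add1,r4:4
  c9: stall  regs: r0:Mul1,r1:-6,r2:1,r3:Add1,r4:4
  c10: CDB Mul1=64; issue MUL r4<-Mul1  regs: r0:64,r1:-6,r2:1,r3:Add1,r4:Mul1
  c11: -  regs: r0:64,r1:-6,r2:1,r3:Add1,r4:Mul1
  c12: CDB Mul2=-24  regs: r0:64,r1:-6,r2:1,r3:Add1,r4:Mul1
  c13: CDB Add1=63  regs: r0:64,r1:-6,r2:1,r3:63,r4:Mul1
  c14: -  regs: r0:64,r1:-6,r2:1,r3:63,r4:Mul1
  c15: CDB Mul1=-384  regs: r0:64,r1:-6,r2:1,r3:63,r4:-384

STATUS = VALUE 63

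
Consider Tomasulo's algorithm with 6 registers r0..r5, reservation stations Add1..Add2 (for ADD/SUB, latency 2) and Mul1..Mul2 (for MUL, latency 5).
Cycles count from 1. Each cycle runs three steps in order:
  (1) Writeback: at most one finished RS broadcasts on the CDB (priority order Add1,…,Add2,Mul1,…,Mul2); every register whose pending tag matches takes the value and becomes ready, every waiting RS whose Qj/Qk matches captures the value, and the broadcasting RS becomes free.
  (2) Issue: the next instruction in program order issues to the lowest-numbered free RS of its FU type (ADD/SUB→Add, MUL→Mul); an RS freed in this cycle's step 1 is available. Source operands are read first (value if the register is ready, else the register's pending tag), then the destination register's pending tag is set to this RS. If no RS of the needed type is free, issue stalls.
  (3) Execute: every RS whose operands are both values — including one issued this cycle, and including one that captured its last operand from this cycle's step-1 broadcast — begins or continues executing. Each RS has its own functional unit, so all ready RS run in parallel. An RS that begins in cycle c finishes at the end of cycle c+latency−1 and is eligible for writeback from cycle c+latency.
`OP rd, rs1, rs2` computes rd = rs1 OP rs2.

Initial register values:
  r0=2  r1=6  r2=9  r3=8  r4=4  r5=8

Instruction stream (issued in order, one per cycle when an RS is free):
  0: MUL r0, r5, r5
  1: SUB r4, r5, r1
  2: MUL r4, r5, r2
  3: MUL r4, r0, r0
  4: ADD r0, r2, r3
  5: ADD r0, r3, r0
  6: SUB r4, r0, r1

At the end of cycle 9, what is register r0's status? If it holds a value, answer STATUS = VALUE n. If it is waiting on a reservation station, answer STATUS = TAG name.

STATUS = TAG Add2

  c1: issue MUL r0<-Mul1  regs: r0:Mul1,r1:6,r2:9,r3:8,r4:4,r5:8
  c2: issue SUB r4<-Add1  regs: r0:Mul1,r1:6,r2:9,r3:8,r4:Add1,r5:8
  c3: issue MUL r4<-Mul2  regs: r0:Mul1,r1:6,r2:9,r3:8,r4:Mul2,r5:8
  c4: CDB Add1=2; stall  regs: r0:Mul1,r1:6,r2:9,r3:8,r4:Mul2,r5:8
  c5: stall  regs: r0:Mul1,r1:6,r2:9,r3:8,r4:Mul2,r5:8
  c6: CDB Mul1=64; issue MUL r4<-Mul1  regs: r0:64,r1:6,r2:9,r3:8,r4:Mul1,r5:8
  c7: issue ADD r0<-Add1  regs: r0:Add1,r1:6,r2:9,r3:8,r4:Mul1,r5:8
  c8: CDB Mul2=72; issue ADD r0<-Add2  regs: r0:Add2,r1:6,r2:9,r3:8,r4:Mul1,r5:8
  c9: CDB Add1=17; issue SUB r4<-Add1  regs: r0:Add2,r1:6,r2:9,r3:8,r4:Add1,r5:8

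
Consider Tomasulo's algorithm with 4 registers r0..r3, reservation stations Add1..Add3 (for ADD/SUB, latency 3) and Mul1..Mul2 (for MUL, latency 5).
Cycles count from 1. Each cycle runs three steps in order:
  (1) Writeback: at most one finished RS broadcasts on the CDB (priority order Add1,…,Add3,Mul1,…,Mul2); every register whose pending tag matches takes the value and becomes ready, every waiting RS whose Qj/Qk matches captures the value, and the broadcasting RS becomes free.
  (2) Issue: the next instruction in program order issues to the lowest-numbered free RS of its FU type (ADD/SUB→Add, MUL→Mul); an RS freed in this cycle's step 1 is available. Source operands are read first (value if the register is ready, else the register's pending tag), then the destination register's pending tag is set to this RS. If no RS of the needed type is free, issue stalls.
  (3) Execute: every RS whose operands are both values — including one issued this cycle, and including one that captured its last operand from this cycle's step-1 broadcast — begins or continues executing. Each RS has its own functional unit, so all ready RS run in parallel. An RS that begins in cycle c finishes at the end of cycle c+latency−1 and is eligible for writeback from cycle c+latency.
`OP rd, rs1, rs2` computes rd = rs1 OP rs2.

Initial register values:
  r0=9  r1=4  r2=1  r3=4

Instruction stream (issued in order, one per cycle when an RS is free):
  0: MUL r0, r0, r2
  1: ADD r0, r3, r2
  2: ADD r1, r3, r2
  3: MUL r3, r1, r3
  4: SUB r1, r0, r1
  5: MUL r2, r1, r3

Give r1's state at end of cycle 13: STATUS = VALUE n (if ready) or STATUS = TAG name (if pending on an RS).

STATUS = VALUE 0

cycle 1: issue MUL r0<-Mul1 // r0:Mul1,r1:4,r2:1,r3:4
cycle 2: issue ADD r0<-Add1 // r0:Add1,r1:4,r2:1,r3:4
cycle 3: issue ADD r1<-Add2 // r0:Add1,r1:Add2,r2:1,r3:4
cycle 4: issue MUL r3<-Mul2 // r0:Add1,r1:Add2,r2:1,r3:Mul2
cycle 5: CDB Add1=5; issue SUB r1<-Add1 // r0:5,r1:Add1,r2:1,r3:Mul2
cycle 6: CDB Add2=5; stall // r0:5,r1:Add1,r2:1,r3:Mul2
cycle 7: CDB Mul1=9; issue MUL r2<-Mul1 // r0:5,r1:Add1,r2:Mul1,r3:Mul2
cycle 8: - // r0:5,r1:Add1,r2:Mul1,r3:Mul2
cycle 9: CDB Add1=0 // r0:5,r1:0,r2:Mul1,r3:Mul2
cycle 10: - // r0:5,r1:0,r2:Mul1,r3:Mul2
cycle 11: CDB Mul2=20 // r0:5,r1:0,r2:Mul1,r3:20
cycle 12: - // r0:5,r1:0,r2:Mul1,r3:20
cycle 13: - // r0:5,r1:0,r2:Mul1,r3:20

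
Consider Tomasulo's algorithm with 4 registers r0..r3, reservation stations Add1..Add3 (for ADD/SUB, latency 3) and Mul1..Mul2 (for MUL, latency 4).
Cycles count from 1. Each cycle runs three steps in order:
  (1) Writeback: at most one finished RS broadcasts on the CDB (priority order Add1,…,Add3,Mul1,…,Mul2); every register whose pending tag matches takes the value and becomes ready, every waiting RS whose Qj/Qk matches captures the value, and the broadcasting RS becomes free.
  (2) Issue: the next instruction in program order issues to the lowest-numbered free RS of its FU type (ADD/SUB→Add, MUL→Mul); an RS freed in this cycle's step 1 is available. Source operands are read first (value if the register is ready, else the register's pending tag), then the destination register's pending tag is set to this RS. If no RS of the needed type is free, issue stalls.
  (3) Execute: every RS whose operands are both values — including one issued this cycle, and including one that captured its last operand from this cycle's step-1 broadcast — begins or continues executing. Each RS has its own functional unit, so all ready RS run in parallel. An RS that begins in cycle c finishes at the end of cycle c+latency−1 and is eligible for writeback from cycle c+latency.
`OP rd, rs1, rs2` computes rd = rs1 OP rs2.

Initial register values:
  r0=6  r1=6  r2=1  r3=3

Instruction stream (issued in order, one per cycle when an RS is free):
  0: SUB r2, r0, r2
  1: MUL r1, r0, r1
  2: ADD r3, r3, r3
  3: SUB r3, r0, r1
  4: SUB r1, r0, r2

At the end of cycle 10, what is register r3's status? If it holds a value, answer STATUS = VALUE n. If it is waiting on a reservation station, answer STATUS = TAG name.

STATUS = VALUE -30

c1: issue SUB r2<-Add1 | r0:6,r1:6,r2:Add1,r3:3
c2: issue MUL r1<-Mul1 | r0:6,r1:Mul1,r2:Add1,r3:3
c3: issue ADD r3<-Add2 | r0:6,r1:Mul1,r2:Add1,r3:Add2
c4: CDB Add1=5; issue SUB r3<-Add1 | r0:6,r1:Mul1,r2:5,r3:Add1
c5: issue SUB r1<-Add3 | r0:6,r1:Add3,r2:5,r3:Add1
c6: CDB Add2=6 | r0:6,r1:Add3,r2:5,r3:Add1
c7: CDB Mul1=36 | r0:6,r1:Add3,r2:5,r3:Add1
c8: CDB Add3=1 | r0:6,r1:1,r2:5,r3:Add1
c9: - | r0:6,r1:1,r2:5,r3:Add1
c10: CDB Add1=-30 | r0:6,r1:1,r2:5,r3:-30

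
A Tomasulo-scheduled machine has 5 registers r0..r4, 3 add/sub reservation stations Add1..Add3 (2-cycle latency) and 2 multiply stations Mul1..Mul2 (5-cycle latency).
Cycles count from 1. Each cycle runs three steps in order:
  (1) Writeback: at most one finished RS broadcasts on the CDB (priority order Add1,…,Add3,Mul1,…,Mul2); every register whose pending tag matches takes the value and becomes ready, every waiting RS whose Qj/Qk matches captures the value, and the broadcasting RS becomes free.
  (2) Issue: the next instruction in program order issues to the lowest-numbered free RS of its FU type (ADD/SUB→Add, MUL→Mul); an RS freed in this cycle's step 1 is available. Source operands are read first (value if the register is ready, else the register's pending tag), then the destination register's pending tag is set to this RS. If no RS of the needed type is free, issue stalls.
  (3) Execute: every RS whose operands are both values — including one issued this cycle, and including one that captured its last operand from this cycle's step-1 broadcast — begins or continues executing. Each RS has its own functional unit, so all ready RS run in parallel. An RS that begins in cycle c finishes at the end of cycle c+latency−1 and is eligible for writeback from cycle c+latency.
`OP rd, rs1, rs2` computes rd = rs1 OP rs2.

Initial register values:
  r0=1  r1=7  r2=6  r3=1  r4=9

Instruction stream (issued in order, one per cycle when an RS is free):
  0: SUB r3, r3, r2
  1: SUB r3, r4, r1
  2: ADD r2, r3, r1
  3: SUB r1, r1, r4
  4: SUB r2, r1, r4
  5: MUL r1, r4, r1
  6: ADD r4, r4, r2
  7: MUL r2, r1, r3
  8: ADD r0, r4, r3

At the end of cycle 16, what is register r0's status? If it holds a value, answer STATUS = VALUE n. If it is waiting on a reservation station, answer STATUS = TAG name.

STATUS = VALUE 0

cycle 1: issue SUB r3<-Add1 // r0:1,r1:7,r2:6,r3:Add1,r4:9
cycle 2: issue SUB r3<-Add2 // r0:1,r1:7,r2:6,r3:Add2,r4:9
cycle 3: CDB Add1=-5; issue ADD r2<-Add1 // r0:1,r1:7,r2:Add1,r3:Add2,r4:9
cycle 4: CDB Add2=2; issue SUB r1<-Add2 // r0:1,r1:Add2,r2:Add1,r3:2,r4:9
cycle 5: issue SUB r2<-Add3 // r0:1,r1:Add2,r2:Add3,r3:2,r4:9
cycle 6: CDB Add1=9; issue MUL r1<-Mul1 // r0:1,r1:Mul1,r2:Add3,r3:2,r4:9
cycle 7: CDB Add2=-2; issue ADD r4<-Add1 // r0:1,r1:Mul1,r2:Add3,r3:2,r4:Add1
cycle 8: issue MUL r2<-Mul2 // r0:1,r1:Mul1,r2:Mul2,r3:2,r4:Add1
cycle 9: CDB Add3=-11; issue ADD r0<-Add2 // r0:Add2,r1:Mul1,r2:Mul2,r3:2,r4:Add1
cycle 10: - // r0:Add2,r1:Mul1,r2:Mul2,r3:2,r4:Add1
cycle 11: CDB Add1=-2 // r0:Add2,r1:Mul1,r2:Mul2,r3:2,r4:-2
cycle 12: CDB Mul1=-18 // r0:Add2,r1:-18,r2:Mul2,r3:2,r4:-2
cycle 13: CDB Add2=0 // r0:0,r1:-18,r2:Mul2,r3:2,r4:-2
cycle 14: - // r0:0,r1:-18,r2:Mul2,r3:2,r4:-2
cycle 15: - // r0:0,r1:-18,r2:Mul2,r3:2,r4:-2
cycle 16: - // r0:0,r1:-18,r2:Mul2,r3:2,r4:-2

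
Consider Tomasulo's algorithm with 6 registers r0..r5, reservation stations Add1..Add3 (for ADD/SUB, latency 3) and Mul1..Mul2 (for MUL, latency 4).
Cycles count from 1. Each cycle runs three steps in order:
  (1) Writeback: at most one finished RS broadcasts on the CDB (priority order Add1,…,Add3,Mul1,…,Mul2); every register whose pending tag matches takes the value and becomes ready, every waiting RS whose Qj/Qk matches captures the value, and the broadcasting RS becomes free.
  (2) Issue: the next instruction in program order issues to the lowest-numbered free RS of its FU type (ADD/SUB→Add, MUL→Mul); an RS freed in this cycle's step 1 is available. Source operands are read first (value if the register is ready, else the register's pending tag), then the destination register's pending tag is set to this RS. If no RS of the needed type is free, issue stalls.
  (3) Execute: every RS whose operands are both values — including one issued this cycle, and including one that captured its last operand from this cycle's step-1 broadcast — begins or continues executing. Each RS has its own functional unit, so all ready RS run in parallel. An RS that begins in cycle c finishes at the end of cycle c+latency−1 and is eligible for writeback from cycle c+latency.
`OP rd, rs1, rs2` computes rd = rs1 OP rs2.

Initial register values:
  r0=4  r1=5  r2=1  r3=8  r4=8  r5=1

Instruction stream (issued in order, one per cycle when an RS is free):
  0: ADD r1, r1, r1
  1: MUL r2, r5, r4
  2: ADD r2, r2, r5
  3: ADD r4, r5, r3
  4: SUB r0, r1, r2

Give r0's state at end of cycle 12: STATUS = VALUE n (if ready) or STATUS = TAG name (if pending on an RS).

  c1: issue ADD r1<-Add1  regs: r0:4,r1:Add1,r2:1,r3:8,r4:8,r5:1
  c2: issue MUL r2<-Mul1  regs: r0:4,r1:Add1,r2:Mul1,r3:8,r4:8,r5:1
  c3: issue ADD r2<-Add2  regs: r0:4,r1:Add1,r2:Add2,r3:8,r4:8,r5:1
  c4: CDB Add1=10; issue ADD r4<-Add1  regs: r0:4,r1:10,r2:Add2,r3:8,r4:Add1,r5:1
  c5: issue SUB r0<-Add3  regs: r0:Add3,r1:10,r2:Add2,r3:8,r4:Add1,r5:1
  c6: CDB Mul1=8  regs: r0:Add3,r1:10,r2:Add2,r3:8,r4:Add1,r5:1
  c7: CDB Add1=9  regs: r0:Add3,r1:10,r2:Add2,r3:8,r4:9,r5:1
  c8: -  regs: r0:Add3,r1:10,r2:Add2,r3:8,r4:9,r5:1
  c9: CDB Add2=9  regs: r0:Add3,r1:10,r2:9,r3:8,r4:9,r5:1
  c10: -  regs: r0:Add3,r1:10,r2:9,r3:8,r4:9,r5:1
  c11: -  regs: r0:Add3,r1:10,r2:9,r3:8,r4:9,r5:1
  c12: CDB Add3=1  regs: r0:1,r1:10,r2:9,r3:8,r4:9,r5:1

STATUS = VALUE 1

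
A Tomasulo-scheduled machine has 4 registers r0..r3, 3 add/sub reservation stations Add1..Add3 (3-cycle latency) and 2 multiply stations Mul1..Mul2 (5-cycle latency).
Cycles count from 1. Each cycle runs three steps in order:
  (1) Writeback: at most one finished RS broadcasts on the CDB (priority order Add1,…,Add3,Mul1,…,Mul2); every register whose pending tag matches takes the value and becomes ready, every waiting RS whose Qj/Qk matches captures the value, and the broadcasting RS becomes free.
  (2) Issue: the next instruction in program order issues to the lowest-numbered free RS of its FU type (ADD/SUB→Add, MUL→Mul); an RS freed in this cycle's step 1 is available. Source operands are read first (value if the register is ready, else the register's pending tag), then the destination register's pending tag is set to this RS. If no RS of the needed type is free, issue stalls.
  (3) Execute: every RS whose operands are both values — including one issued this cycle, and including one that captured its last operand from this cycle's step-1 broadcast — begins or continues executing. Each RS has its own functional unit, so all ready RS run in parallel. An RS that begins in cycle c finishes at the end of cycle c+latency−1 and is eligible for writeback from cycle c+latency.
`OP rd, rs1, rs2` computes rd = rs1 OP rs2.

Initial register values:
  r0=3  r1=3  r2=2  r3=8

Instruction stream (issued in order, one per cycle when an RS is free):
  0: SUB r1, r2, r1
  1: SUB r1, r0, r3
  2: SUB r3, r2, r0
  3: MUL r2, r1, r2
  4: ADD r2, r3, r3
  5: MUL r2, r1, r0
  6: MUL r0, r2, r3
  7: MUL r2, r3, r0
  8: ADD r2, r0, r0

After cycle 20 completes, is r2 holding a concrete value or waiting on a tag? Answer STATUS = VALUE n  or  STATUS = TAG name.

STATUS = VALUE 30

cycle 1: issue SUB r1<-Add1 // r0:3,r1:Add1,r2:2,r3:8
cycle 2: issue SUB r1<-Add2 // r0:3,r1:Add2,r2:2,r3:8
cycle 3: issue SUB r3<-Add3 // r0:3,r1:Add2,r2:2,r3:Add3
cycle 4: CDB Add1=-1; issue MUL r2<-Mul1 // r0:3,r1:Add2,r2:Mul1,r3:Add3
cycle 5: CDB Add2=-5; issue ADD r2<-Add1 // r0:3,r1:-5,r2:Add1,r3:Add3
cycle 6: CDB Add3=-1; issue MUL r2<-Mul2 // r0:3,r1:-5,r2:Mul2,r3:-1
cycle 7: stall // r0:3,r1:-5,r2:Mul2,r3:-1
cycle 8: stall // r0:3,r1:-5,r2:Mul2,r3:-1
cycle 9: CDB Add1=-2; stall // r0:3,r1:-5,r2:Mul2,r3:-1
cycle 10: CDB Mul1=-10; issue MUL r0<-Mul1 // r0:Mul1,r1:-5,r2:Mul2,r3:-1
cycle 11: CDB Mul2=-15; issue MUL r2<-Mul2 // r0:Mul1,r1:-5,r2:Mul2,r3:-1
cycle 12: issue ADD r2<-Add1 // r0:Mul1,r1:-5,r2:Add1,r3:-1
cycle 13: - // r0:Mul1,r1:-5,r2:Add1,r3:-1
cycle 14: - // r0:Mul1,r1:-5,r2:Add1,r3:-1
cycle 15: - // r0:Mul1,r1:-5,r2:Add1,r3:-1
cycle 16: CDB Mul1=15 // r0:15,r1:-5,r2:Add1,r3:-1
cycle 17: - // r0:15,r1:-5,r2:Add1,r3:-1
cycle 18: - // r0:15,r1:-5,r2:Add1,r3:-1
cycle 19: CDB Add1=30 // r0:15,r1:-5,r2:30,r3:-1
cycle 20: - // r0:15,r1:-5,r2:30,r3:-1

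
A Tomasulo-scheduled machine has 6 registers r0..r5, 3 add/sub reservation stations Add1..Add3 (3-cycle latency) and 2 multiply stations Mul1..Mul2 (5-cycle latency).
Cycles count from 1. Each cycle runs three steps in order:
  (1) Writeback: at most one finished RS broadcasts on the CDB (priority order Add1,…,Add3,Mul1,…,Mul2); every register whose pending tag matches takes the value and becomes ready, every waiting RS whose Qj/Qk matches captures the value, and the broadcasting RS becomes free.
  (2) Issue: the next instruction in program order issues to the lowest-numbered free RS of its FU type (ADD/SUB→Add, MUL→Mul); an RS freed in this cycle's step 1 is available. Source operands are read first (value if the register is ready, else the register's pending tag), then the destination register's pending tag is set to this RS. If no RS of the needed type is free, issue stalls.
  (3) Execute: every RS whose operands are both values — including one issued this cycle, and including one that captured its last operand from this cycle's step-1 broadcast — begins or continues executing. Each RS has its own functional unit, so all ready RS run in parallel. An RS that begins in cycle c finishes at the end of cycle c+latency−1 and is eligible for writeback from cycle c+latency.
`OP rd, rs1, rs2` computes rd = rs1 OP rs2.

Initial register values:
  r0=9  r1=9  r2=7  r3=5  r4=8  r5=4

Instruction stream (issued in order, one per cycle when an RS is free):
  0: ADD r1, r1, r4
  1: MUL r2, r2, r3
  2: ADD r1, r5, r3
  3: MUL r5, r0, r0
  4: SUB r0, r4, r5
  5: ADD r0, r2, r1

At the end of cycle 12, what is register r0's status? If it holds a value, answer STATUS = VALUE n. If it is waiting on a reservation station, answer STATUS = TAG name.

STATUS = VALUE 44

c1: issue ADD r1<-Add1 | r0:9,r1:Add1,r2:7,r3:5,r4:8,r5:4
c2: issue MUL r2<-Mul1 | r0:9,r1:Add1,r2:Mul1,r3:5,r4:8,r5:4
c3: issue ADD r1<-Add2 | r0:9,r1:Add2,r2:Mul1,r3:5,r4:8,r5:4
c4: CDB Add1=17; issue MUL r5<-Mul2 | r0:9,r1:Add2,r2:Mul1,r3:5,r4:8,r5:Mul2
c5: issue SUB r0<-Add1 | r0:Add1,r1:Add2,r2:Mul1,r3:5,r4:8,r5:Mul2
c6: CDB Add2=9; issue ADD r0<-Add2 | r0:Add2,r1:9,r2:Mul1,r3:5,r4:8,r5:Mul2
c7: CDB Mul1=35 | r0:Add2,r1:9,r2:35,r3:5,r4:8,r5:Mul2
c8: - | r0:Add2,r1:9,r2:35,r3:5,r4:8,r5:Mul2
c9: CDB Mul2=81 | r0:Add2,r1:9,r2:35,r3:5,r4:8,r5:81
c10: CDB Add2=44 | r0:44,r1:9,r2:35,r3:5,r4:8,r5:81
c11: - | r0:44,r1:9,r2:35,r3:5,r4:8,r5:81
c12: CDB Add1=-73 | r0:44,r1:9,r2:35,r3:5,r4:8,r5:81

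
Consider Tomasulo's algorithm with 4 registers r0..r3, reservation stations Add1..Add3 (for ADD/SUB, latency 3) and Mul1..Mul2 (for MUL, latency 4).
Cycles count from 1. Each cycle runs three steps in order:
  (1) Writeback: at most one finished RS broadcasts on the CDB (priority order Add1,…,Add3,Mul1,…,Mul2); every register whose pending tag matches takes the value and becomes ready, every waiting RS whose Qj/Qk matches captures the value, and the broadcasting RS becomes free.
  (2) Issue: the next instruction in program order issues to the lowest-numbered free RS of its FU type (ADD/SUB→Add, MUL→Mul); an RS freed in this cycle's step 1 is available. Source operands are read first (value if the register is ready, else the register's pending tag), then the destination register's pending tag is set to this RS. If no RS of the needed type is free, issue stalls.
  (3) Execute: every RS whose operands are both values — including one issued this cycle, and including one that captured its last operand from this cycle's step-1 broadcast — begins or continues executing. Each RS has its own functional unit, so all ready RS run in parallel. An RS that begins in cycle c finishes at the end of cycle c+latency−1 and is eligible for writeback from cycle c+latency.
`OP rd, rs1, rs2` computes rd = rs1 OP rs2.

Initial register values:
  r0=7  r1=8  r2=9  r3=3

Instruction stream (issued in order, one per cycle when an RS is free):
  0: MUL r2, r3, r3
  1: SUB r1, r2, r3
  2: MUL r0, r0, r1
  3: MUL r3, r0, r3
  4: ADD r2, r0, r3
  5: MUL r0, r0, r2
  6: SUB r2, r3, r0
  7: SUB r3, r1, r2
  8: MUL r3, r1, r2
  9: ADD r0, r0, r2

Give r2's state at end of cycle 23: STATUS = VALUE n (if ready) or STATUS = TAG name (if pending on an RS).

STATUS = TAG Add1

  c1: issue MUL r2<-Mul1  regs: r0:7,r1:8,r2:Mul1,r3:3
  c2: issue SUB r1<-Add1  regs: r0:7,r1:Add1,r2:Mul1,r3:3
  c3: issue MUL r0<-Mul2  regs: r0:Mul2,r1:Add1,r2:Mul1,r3:3
  c4: stall  regs: r0:Mul2,r1:Add1,r2:Mul1,r3:3
  c5: CDB Mul1=9; issue MUL r3<-Mul1  regs: r0:Mul2,r1:Add1,r2:9,r3:Mul1
  c6: issue ADD r2<-Add2  regs: r0:Mul2,r1:Add1,r2:Add2,r3:Mul1
  c7: stall  regs: r0:Mul2,r1:Add1,r2:Add2,r3:Mul1
  c8: CDB Add1=6; stall  regs: r0:Mul2,r1:6,r2:Add2,r3:Mul1
  c9: stall  regs: r0:Mul2,r1:6,r2:Add2,r3:Mul1
  c10: stall  regs: r0:Mul2,r1:6,r2:Add2,r3:Mul1
  c11: stall  regs: r0:Mul2,r1:6,r2:Add2,r3:Mul1
  c12: CDB Mul2=42; issue MUL r0<-Mul2  regs: r0:Mul2,r1:6,r2:Add2,r3:Mul1
  c13: issue SUB r2<-Add1  regs: r0:Mul2,r1:6,r2:Add1,r3:Mul1
  c14: issue SUB r3<-Add3  regs: r0:Mul2,r1:6,r2:Add1,r3:Add3
  c15: stall  regs: r0:Mul2,r1:6,r2:Add1,r3:Add3
  c16: CDB Mul1=126; issue MUL r3<-Mul1  regs: r0:Mul2,r1:6,r2:Add1,r3:Mul1
  c17: stall  regs: r0:Mul2,r1:6,r2:Add1,r3:Mul1
  c18: stall  regs: r0:Mul2,r1:6,r2:Add1,r3:Mul1
  c19: CDB Add2=168; issue ADD r0<-Add2  regs: r0:Add2,r1:6,r2:Add1,r3:Mul1
  c20: -  regs: r0:Add2,r1:6,r2:Add1,r3:Mul1
  c21: -  regs: r0:Add2,r1:6,r2:Add1,r3:Mul1
  c22: -  regs: r0:Add2,r1:6,r2:Add1,r3:Mul1
  c23: CDB Mul2=7056  regs: r0:Add2,r1:6,r2:Add1,r3:Mul1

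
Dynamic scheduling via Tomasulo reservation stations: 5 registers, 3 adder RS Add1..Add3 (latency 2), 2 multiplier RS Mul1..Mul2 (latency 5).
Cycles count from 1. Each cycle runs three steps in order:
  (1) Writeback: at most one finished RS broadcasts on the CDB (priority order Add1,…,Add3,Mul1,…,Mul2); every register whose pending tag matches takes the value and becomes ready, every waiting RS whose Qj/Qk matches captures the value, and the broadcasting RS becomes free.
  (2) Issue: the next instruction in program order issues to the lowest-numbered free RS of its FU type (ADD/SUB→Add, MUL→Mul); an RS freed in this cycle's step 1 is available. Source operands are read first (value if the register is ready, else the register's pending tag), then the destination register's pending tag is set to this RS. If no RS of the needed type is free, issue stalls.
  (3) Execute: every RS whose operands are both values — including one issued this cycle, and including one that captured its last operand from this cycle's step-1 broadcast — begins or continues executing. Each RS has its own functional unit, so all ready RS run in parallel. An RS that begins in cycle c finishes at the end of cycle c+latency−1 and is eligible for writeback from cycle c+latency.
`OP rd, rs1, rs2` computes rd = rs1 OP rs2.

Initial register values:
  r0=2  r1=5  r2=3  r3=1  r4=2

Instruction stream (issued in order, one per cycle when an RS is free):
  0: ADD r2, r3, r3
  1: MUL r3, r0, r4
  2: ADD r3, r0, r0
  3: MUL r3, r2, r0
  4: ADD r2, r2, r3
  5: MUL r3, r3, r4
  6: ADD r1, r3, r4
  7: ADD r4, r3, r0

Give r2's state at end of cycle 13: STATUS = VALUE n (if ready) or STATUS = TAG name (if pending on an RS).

STATUS = VALUE 6

  c1: issue ADD r2<-Add1  regs: r0:2,r1:5,r2:Add1,r3:1,r4:2
  c2: issue MUL r3<-Mul1  regs: r0:2,r1:5,r2:Add1,r3:Mul1,r4:2
  c3: CDB Add1=2; issue ADD r3<-Add1  regs: r0:2,r1:5,r2:2,r3:Add1,r4:2
  c4: issue MUL r3<-Mul2  regs: r0:2,r1:5,r2:2,r3:Mul2,r4:2
  c5: CDB Add1=4; issue ADD r2<-Add1  regs: r0:2,r1:5,r2:Add1,r3:Mul2,r4:2
  c6: stall  regs: r0:2,r1:5,r2:Add1,r3:Mul2,r4:2
  c7: CDB Mul1=4; issue MUL r3<-Mul1  regs: r0:2,r1:5,r2:Add1,r3:Mul1,r4:2
  c8: issue ADD r1<-Add2  regs: r0:2,r1:Add2,r2:Add1,r3:Mul1,r4:2
  c9: CDB Mul2=4; issue ADD r4<-Add3  regs: r0:2,r1:Add2,r2:Add1,r3:Mul1,r4:Add3
  c10: -  regs: r0:2,r1:Add2,r2:Add1,r3:Mul1,r4:Add3
  c11: CDB Add1=6  regs: r0:2,r1:Add2,r2:6,r3:Mul1,r4:Add3
  c12: -  regs: r0:2,r1:Add2,r2:6,r3:Mul1,r4:Add3
  c13: -  regs: r0:2,r1:Add2,r2:6,r3:Mul1,r4:Add3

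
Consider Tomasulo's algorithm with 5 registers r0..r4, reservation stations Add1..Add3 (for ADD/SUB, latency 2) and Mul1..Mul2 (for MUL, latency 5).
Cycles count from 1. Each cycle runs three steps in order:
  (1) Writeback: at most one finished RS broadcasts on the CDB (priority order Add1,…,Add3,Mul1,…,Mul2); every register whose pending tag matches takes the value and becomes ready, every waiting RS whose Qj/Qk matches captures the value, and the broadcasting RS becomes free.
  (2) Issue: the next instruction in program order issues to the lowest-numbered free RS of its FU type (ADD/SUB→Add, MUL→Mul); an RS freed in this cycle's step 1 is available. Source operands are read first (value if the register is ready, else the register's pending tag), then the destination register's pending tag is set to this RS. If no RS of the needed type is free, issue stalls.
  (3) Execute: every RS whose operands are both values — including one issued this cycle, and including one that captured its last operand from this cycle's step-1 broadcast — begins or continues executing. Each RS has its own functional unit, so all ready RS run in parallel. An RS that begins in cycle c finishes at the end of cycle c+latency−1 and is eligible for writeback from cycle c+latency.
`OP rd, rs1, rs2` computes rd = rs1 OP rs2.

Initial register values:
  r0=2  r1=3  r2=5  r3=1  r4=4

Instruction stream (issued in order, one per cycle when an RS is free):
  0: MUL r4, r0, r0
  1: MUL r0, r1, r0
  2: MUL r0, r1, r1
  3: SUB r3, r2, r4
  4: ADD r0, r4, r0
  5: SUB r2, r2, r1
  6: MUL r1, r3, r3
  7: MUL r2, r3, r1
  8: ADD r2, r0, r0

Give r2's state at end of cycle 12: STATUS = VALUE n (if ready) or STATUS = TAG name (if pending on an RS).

STATUS = TAG Mul1

  c1: issue MUL r4<-Mul1  regs: r0:2,r1:3,r2:5,r3:1,r4:Mul1
  c2: issue MUL r0<-Mul2  regs: r0:Mul2,r1:3,r2:5,r3:1,r4:Mul1
  c3: stall  regs: r0:Mul2,r1:3,r2:5,r3:1,r4:Mul1
  c4: stall  regs: r0:Mul2,r1:3,r2:5,r3:1,r4:Mul1
  c5: stall  regs: r0:Mul2,r1:3,r2:5,r3:1,r4:Mul1
  c6: CDB Mul1=4; issue MUL r0<-Mul1  regs: r0:Mul1,r1:3,r2:5,r3:1,r4:4
  c7: CDB Mul2=6; issue SUB r3<-Add1  regs: r0:Mul1,r1:3,r2:5,r3:Add1,r4:4
  c8: issue ADD r0<-Add2  regs: r0:Add2,r1:3,r2:5,r3:Add1,r4:4
  c9: CDB Add1=1; issue SUB r2<-Add1  regs: r0:Add2,r1:3,r2:Add1,r3:1,r4:4
  c10: issue MUL r1<-Mul2  regs: r0:Add2,r1:Mul2,r2:Add1,r3:1,r4:4
  c11: CDB Add1=2; stall  regs: r0:Add2,r1:Mul2,r2:2,r3:1,r4:4
  c12: CDB Mul1=9; issue MUL r2<-Mul1  regs: r0:Add2,r1:Mul2,r2:Mul1,r3:1,r4:4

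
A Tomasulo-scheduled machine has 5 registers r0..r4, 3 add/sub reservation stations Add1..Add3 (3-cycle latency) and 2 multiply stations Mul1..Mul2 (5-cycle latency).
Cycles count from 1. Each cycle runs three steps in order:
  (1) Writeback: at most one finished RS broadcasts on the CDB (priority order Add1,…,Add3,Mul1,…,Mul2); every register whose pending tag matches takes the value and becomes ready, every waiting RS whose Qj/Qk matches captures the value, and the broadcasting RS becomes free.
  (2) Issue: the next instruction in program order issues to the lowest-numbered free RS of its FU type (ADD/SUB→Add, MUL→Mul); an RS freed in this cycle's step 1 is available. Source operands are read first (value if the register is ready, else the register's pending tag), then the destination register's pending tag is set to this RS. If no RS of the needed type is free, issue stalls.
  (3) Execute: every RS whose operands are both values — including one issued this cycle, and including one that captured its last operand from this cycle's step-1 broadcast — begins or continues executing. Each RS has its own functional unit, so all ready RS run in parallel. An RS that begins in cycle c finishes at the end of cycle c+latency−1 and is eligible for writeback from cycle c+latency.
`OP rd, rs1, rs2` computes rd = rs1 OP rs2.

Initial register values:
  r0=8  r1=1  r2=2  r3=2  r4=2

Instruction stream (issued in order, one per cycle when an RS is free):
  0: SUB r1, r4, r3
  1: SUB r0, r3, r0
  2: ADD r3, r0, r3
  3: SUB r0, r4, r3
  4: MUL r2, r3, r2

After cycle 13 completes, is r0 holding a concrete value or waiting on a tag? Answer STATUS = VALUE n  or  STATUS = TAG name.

STATUS = VALUE 6

c1: issue SUB r1<-Add1 | r0:8,r1:Add1,r2:2,r3:2,r4:2
c2: issue SUB r0<-Add2 | r0:Add2,r1:Add1,r2:2,r3:2,r4:2
c3: issue ADD r3<-Add3 | r0:Add2,r1:Add1,r2:2,r3:Add3,r4:2
c4: CDB Add1=0; issue SUB r0<-Add1 | r0:Add1,r1:0,r2:2,r3:Add3,r4:2
c5: CDB Add2=-6; issue MUL r2<-Mul1 | r0:Add1,r1:0,r2:Mul1,r3:Add3,r4:2
c6: - | r0:Add1,r1:0,r2:Mul1,r3:Add3,r4:2
c7: - | r0:Add1,r1:0,r2:Mul1,r3:Add3,r4:2
c8: CDB Add3=-4 | r0:Add1,r1:0,r2:Mul1,r3:-4,r4:2
c9: - | r0:Add1,r1:0,r2:Mul1,r3:-4,r4:2
c10: - | r0:Add1,r1:0,r2:Mul1,r3:-4,r4:2
c11: CDB Add1=6 | r0:6,r1:0,r2:Mul1,r3:-4,r4:2
c12: - | r0:6,r1:0,r2:Mul1,r3:-4,r4:2
c13: CDB Mul1=-8 | r0:6,r1:0,r2:-8,r3:-4,r4:2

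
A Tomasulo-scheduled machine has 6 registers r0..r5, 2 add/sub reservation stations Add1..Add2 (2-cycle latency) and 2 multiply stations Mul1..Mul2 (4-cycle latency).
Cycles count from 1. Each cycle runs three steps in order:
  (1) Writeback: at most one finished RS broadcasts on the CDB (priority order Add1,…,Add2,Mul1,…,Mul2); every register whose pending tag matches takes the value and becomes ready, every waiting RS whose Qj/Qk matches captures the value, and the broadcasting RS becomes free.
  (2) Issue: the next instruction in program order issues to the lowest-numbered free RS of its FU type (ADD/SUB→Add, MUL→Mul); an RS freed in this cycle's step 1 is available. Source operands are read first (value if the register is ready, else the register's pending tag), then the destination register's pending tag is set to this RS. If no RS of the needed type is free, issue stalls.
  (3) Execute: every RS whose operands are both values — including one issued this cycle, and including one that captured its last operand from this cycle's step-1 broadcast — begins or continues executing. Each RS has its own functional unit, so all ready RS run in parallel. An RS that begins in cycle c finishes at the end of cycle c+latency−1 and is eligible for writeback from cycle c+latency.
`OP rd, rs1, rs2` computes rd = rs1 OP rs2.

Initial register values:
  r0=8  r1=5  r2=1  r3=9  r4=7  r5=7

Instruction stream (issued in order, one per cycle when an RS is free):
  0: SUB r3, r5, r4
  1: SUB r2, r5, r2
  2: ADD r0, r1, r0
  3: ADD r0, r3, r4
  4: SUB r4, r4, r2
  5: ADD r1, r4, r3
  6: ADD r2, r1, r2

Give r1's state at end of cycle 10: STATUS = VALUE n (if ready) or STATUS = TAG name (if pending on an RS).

  c1: issue SUB r3<-Add1  regs: r0:8,r1:5,r2:1,r3:Add1,r4:7,r5:7
  c2: issue SUB r2<-Add2  regs: r0:8,r1:5,r2:Add2,r3:Add1,r4:7,r5:7
  c3: CDB Add1=0; issue ADD r0<-Add1  regs: r0:Add1,r1:5,r2:Add2,r3:0,r4:7,r5:7
  c4: CDB Add2=6; issue ADD r0<-Add2  regs: r0:Add2,r1:5,r2:6,r3:0,r4:7,r5:7
  c5: CDB Add1=13; issue SUB r4<-Add1  regs: r0:Add2,r1:5,r2:6,r3:0,r4:Add1,r5:7
  c6: CDB Add2=7; issue ADD r1<-Add2  regs: r0:7,r1:Add2,r2:6,r3:0,r4:Add1,r5:7
  c7: CDB Add1=1; issue ADD r2<-Add1  regs: r0:7,r1:Add2,r2:Add1,r3:0,r4:1,r5:7
  c8: -  regs: r0:7,r1:Add2,r2:Add1,r3:0,r4:1,r5:7
  c9: CDB Add2=1  regs: r0:7,r1:1,r2:Add1,r3:0,r4:1,r5:7
  c10: -  regs: r0:7,r1:1,r2:Add1,r3:0,r4:1,r5:7

STATUS = VALUE 1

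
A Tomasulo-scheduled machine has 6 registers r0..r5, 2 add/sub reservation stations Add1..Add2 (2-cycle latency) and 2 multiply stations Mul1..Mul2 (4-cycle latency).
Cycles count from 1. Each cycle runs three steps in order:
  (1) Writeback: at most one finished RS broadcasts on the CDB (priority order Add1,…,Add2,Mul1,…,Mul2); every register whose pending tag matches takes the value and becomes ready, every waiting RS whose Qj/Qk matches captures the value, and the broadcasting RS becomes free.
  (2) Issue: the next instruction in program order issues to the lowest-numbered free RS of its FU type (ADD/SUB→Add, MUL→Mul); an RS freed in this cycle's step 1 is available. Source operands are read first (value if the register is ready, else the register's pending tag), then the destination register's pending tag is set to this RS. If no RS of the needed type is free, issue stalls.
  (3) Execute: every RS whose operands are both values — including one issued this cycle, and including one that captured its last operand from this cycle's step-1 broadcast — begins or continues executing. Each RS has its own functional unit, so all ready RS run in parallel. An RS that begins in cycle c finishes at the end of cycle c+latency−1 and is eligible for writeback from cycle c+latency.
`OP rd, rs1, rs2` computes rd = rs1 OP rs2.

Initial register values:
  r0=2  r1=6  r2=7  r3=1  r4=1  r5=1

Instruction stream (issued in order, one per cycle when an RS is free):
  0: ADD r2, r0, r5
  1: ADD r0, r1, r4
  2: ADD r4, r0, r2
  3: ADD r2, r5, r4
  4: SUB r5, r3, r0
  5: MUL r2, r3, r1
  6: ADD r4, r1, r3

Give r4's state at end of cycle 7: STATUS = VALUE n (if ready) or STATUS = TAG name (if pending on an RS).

c1: issue ADD r2<-Add1 | r0:2,r1:6,r2:Add1,r3:1,r4:1,r5:1
c2: issue ADD r0<-Add2 | r0:Add2,r1:6,r2:Add1,r3:1,r4:1,r5:1
c3: CDB Add1=3; issue ADD r4<-Add1 | r0:Add2,r1:6,r2:3,r3:1,r4:Add1,r5:1
c4: CDB Add2=7; issue ADD r2<-Add2 | r0:7,r1:6,r2:Add2,r3:1,r4:Add1,r5:1
c5: stall | r0:7,r1:6,r2:Add2,r3:1,r4:Add1,r5:1
c6: CDB Add1=10; issue SUB r5<-Add1 | r0:7,r1:6,r2:Add2,r3:1,r4:10,r5:Add1
c7: issue MUL r2<-Mul1 | r0:7,r1:6,r2:Mul1,r3:1,r4:10,r5:Add1

STATUS = VALUE 10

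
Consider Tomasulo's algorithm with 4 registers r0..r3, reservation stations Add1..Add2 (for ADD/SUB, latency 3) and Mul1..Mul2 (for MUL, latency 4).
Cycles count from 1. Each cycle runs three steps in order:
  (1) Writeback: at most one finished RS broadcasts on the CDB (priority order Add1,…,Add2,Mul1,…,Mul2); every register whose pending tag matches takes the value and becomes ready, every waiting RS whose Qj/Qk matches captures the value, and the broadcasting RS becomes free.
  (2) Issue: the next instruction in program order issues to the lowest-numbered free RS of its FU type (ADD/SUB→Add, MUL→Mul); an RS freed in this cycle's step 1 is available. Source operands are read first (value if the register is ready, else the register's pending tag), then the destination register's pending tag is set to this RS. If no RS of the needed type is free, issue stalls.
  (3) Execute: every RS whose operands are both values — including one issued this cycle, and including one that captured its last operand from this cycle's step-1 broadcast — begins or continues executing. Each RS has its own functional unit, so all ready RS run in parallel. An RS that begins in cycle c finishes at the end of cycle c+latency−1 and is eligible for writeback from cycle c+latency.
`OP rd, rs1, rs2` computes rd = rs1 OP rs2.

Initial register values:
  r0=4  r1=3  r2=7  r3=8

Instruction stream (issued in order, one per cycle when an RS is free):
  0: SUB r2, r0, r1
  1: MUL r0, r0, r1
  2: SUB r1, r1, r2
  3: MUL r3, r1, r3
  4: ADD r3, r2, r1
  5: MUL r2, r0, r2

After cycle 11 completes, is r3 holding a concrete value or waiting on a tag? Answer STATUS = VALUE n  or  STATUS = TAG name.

STATUS = VALUE 3

c1: issue SUB r2<-Add1 | r0:4,r1:3,r2:Add1,r3:8
c2: issue MUL r0<-Mul1 | r0:Mul1,r1:3,r2:Add1,r3:8
c3: issue SUB r1<-Add2 | r0:Mul1,r1:Add2,r2:Add1,r3:8
c4: CDB Add1=1; issue MUL r3<-Mul2 | r0:Mul1,r1:Add2,r2:1,r3:Mul2
c5: issue ADD r3<-Add1 | r0:Mul1,r1:Add2,r2:1,r3:Add1
c6: CDB Mul1=12; issue MUL r2<-Mul1 | r0:12,r1:Add2,r2:Mul1,r3:Add1
c7: CDB Add2=2 | r0:12,r1:2,r2:Mul1,r3:Add1
c8: - | r0:12,r1:2,r2:Mul1,r3:Add1
c9: - | r0:12,r1:2,r2:Mul1,r3:Add1
c10: CDB Add1=3 | r0:12,r1:2,r2:Mul1,r3:3
c11: CDB Mul1=12 | r0:12,r1:2,r2:12,r3:3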